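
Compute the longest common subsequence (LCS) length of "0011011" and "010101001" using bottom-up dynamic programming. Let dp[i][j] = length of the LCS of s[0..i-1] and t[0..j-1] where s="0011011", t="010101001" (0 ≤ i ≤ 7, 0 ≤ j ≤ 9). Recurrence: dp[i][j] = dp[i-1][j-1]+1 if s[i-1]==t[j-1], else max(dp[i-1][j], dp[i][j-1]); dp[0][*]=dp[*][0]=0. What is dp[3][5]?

   ''  0  1  0  1  0  1  0  0  1
''  0  0  0  0  0  0  0  0  0  0
 0  0  1  1  1  1  1  1  1  1  1
 0  0  1  1  2  2  2  2  2  2  2
 1  0  1  2  2  3  3  3  3  3  3
 1  0  1  2  2  3  3  4  4  4  4
 0  0  1  2  3  3  4  4  5  5  5
 1  0  1  2  3  4  4  5  5  5  6
 1  0  1  2  3  4  4  5  5  5  6

3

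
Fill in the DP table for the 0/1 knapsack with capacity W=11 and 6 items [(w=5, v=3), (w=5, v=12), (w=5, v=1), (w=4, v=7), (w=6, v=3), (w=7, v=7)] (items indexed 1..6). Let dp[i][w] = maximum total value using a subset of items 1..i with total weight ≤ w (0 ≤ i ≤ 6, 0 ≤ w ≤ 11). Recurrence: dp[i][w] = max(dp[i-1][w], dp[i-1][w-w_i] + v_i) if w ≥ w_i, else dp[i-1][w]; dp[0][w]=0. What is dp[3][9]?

i\w   0   1   2   3   4   5   6   7   8   9  10  11
  0   0   0   0   0   0   0   0   0   0   0   0   0
  1   0   0   0   0   0   3   3   3   3   3   3   3
  2   0   0   0   0   0  12  12  12  12  12  15  15
  3   0   0   0   0   0  12  12  12  12  12  15  15
  4   0   0   0   0   7  12  12  12  12  19  19  19
  5   0   0   0   0   7  12  12  12  12  19  19  19
  6   0   0   0   0   7  12  12  12  12  19  19  19

12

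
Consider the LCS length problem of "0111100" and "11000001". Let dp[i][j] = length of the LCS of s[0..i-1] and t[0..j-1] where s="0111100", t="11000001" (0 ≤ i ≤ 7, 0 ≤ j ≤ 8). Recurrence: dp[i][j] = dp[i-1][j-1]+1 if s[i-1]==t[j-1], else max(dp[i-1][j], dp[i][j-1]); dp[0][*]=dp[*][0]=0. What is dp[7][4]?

   ''  1  1  0  0  0  0  0  1
''  0  0  0  0  0  0  0  0  0
 0  0  0  0  1  1  1  1  1  1
 1  0  1  1  1  1  1  1  1  2
 1  0  1  2  2  2  2  2  2  2
 1  0  1  2  2  2  2  2  2  3
 1  0  1  2  2  2  2  2  2  3
 0  0  1  2  3  3  3  3  3  3
 0  0  1  2  3  4  4  4  4  4

4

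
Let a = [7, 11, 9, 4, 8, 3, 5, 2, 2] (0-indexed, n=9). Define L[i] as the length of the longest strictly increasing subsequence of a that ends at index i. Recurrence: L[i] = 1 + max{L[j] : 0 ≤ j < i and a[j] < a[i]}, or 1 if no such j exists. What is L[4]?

   i    0    1    2    3    4    5    6    7    8
a[i]    7   11    9    4    8    3    5    2    2
L[i]    1    2    2    1    2    1    2    1    1

2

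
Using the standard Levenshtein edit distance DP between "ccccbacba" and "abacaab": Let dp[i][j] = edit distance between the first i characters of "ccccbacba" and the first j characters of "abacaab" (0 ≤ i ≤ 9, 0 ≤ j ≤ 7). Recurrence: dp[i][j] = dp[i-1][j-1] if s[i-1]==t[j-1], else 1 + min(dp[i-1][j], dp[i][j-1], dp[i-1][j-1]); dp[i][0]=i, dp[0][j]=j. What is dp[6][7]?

   ''  a  b  a  c  a  a  b
''  0  1  2  3  4  5  6  7
 c  1  1  2  3  3  4  5  6
 c  2  2  2  3  3  4  5  6
 c  3  3  3  3  3  4  5  6
 c  4  4  4  4  3  4  5  6
 b  5  5  4  5  4  4  5  5
 a  6  5  5  4  5  4  4  5
 c  7  6  6  5  4  5  5  5
 b  8  7  6  6  5  5  6  5
 a  9  8  7  6  6  5  5  6

5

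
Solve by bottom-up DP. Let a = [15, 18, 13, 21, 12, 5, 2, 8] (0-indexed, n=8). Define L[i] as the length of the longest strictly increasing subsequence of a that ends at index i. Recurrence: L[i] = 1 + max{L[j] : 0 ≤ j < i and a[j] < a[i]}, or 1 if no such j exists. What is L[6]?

1

   i    0    1    2    3    4    5    6    7
a[i]   15   18   13   21   12    5    2    8
L[i]    1    2    1    3    1    1    1    2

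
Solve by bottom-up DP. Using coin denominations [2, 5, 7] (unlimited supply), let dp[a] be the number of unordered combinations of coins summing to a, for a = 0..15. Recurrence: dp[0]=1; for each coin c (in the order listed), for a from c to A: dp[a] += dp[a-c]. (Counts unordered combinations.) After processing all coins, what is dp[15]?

after  coin     0     1     2     3     4     5     6     7     8     9    10    11    12    13    14    15
          2     1     0     1     0     1     0     1     0     1     0     1     0     1     0     1     0
          5     1     0     1     0     1     1     1     1     1     1     2     1     2     1     2     2
          7     1     0     1     0     1     1     1     2     1     2     2     2     3     2     4     3

3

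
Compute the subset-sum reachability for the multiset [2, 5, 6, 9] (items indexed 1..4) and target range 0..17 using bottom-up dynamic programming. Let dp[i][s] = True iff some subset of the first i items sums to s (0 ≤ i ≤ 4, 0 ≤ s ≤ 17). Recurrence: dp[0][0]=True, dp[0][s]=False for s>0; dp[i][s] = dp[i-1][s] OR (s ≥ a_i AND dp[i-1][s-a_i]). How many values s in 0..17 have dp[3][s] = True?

i\s   0   1   2   3   4   5   6   7   8   9  10  11  12  13  14  15  16  17
  0   T   F   F   F   F   F   F   F   F   F   F   F   F   F   F   F   F   F
  1   T   F   T   F   F   F   F   F   F   F   F   F   F   F   F   F   F   F
  2   T   F   T   F   F   T   F   T   F   F   F   F   F   F   F   F   F   F
  3   T   F   T   F   F   T   T   T   T   F   F   T   F   T   F   F   F   F
  4   T   F   T   F   F   T   T   T   T   T   F   T   F   T   T   T   T   T

8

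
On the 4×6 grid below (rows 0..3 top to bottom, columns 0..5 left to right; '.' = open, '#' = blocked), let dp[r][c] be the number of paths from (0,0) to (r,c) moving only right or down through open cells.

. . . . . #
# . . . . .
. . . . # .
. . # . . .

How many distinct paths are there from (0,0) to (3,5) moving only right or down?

10

r\c   0   1   2   3   4   5
  0   1   1   1   1   1   0
  1   0   1   2   3   4   4
  2   0   1   3   6   0   4
  3   0   1   0   6   6  10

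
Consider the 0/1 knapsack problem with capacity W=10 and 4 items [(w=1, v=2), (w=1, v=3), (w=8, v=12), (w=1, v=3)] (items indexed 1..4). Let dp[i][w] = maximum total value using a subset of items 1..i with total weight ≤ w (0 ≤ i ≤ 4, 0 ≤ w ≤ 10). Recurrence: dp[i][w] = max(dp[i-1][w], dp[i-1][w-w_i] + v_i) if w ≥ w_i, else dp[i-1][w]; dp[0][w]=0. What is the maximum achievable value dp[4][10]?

i\w   0   1   2   3   4   5   6   7   8   9  10
  0   0   0   0   0   0   0   0   0   0   0   0
  1   0   2   2   2   2   2   2   2   2   2   2
  2   0   3   5   5   5   5   5   5   5   5   5
  3   0   3   5   5   5   5   5   5  12  15  17
  4   0   3   6   8   8   8   8   8  12  15  18

18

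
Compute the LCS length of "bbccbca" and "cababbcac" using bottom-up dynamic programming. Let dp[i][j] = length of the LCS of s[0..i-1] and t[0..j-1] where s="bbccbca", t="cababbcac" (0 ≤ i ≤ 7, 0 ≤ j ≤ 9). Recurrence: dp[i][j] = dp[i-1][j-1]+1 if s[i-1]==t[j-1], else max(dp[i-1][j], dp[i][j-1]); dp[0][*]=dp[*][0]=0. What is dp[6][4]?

   ''  c  a  b  a  b  b  c  a  c
''  0  0  0  0  0  0  0  0  0  0
 b  0  0  0  1  1  1  1  1  1  1
 b  0  0  0  1  1  2  2  2  2  2
 c  0  1  1  1  1  2  2  3  3  3
 c  0  1  1  1  1  2  2  3  3  4
 b  0  1  1  2  2  2  3  3  3  4
 c  0  1  1  2  2  2  3  4  4  4
 a  0  1  2  2  3  3  3  4  5  5

2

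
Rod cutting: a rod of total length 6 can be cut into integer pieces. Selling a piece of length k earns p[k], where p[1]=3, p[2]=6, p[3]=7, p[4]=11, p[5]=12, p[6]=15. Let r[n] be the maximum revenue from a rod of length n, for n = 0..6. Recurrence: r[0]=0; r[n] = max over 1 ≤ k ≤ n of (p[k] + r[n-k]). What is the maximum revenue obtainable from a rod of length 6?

18

   n    0    1    2    3    4    5    6
r[n]    0    3    6    9   12   15   18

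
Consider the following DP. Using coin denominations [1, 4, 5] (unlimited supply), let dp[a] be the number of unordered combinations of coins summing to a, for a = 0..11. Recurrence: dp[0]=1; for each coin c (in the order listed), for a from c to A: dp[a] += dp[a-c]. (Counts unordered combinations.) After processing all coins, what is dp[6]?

after  coin     0     1     2     3     4     5     6     7     8     9    10    11
          1     1     1     1     1     1     1     1     1     1     1     1     1
          4     1     1     1     1     2     2     2     2     3     3     3     3
          5     1     1     1     1     2     3     3     3     4     5     6     6

3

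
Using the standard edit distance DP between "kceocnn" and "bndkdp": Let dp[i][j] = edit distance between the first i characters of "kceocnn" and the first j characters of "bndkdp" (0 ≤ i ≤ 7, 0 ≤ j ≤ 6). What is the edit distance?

   ''  b  n  d  k  d  p
''  0  1  2  3  4  5  6
 k  1  1  2  3  3  4  5
 c  2  2  2  3  4  4  5
 e  3  3  3  3  4  5  5
 o  4  4  4  4  4  5  6
 c  5  5  5  5  5  5  6
 n  6  6  5  6  6  6  6
 n  7  7  6  6  7  7  7

7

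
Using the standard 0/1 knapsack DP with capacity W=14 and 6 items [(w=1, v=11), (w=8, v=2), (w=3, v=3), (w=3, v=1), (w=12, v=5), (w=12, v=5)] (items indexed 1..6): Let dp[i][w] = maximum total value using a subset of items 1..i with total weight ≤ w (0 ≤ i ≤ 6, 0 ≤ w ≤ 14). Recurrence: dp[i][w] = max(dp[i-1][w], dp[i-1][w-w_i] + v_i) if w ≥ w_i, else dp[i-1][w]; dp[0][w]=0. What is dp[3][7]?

14

i\w   0   1   2   3   4   5   6   7   8   9  10  11  12  13  14
  0   0   0   0   0   0   0   0   0   0   0   0   0   0   0   0
  1   0  11  11  11  11  11  11  11  11  11  11  11  11  11  11
  2   0  11  11  11  11  11  11  11  11  13  13  13  13  13  13
  3   0  11  11  11  14  14  14  14  14  14  14  14  16  16  16
  4   0  11  11  11  14  14  14  15  15  15  15  15  16  16  16
  5   0  11  11  11  14  14  14  15  15  15  15  15  16  16  16
  6   0  11  11  11  14  14  14  15  15  15  15  15  16  16  16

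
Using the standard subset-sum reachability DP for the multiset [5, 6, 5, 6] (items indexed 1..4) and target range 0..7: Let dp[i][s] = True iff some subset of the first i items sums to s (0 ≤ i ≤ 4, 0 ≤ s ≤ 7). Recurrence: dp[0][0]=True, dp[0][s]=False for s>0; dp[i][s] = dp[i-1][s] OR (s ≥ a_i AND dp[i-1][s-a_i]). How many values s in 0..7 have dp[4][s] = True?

i\s   0   1   2   3   4   5   6   7
  0   T   F   F   F   F   F   F   F
  1   T   F   F   F   F   T   F   F
  2   T   F   F   F   F   T   T   F
  3   T   F   F   F   F   T   T   F
  4   T   F   F   F   F   T   T   F

3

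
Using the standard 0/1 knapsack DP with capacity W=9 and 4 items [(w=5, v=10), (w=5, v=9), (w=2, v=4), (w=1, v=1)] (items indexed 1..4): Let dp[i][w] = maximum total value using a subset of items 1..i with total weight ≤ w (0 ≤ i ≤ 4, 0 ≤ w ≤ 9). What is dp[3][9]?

14

i\w   0   1   2   3   4   5   6   7   8   9
  0   0   0   0   0   0   0   0   0   0   0
  1   0   0   0   0   0  10  10  10  10  10
  2   0   0   0   0   0  10  10  10  10  10
  3   0   0   4   4   4  10  10  14  14  14
  4   0   1   4   5   5  10  11  14  15  15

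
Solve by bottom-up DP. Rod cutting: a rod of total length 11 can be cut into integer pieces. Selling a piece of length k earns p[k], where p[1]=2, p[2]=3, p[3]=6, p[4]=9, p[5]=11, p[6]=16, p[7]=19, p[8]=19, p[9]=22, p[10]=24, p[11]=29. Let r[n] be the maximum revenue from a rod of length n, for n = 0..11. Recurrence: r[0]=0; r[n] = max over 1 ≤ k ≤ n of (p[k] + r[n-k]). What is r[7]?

   n    0    1    2    3    4    5    6    7    8    9   10   11
r[n]    0    2    4    6    9   11   16   19   21   23   25   29

19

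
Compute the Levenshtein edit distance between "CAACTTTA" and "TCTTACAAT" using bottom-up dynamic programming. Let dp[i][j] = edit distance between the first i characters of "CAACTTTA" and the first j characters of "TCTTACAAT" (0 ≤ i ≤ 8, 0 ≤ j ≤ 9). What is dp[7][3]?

5

   ''  T  C  T  T  A  C  A  A  T
''  0  1  2  3  4  5  6  7  8  9
 C  1  1  1  2  3  4  5  6  7  8
 A  2  2  2  2  3  3  4  5  6  7
 A  3  3  3  3  3  3  4  4  5  6
 C  4  4  3  4  4  4  3  4  5  6
 T  5  4  4  3  4  5  4  4  5  5
 T  6  5  5  4  3  4  5  5  5  5
 T  7  6  6  5  4  4  5  6  6  5
 A  8  7  7  6  5  4  5  5  6  6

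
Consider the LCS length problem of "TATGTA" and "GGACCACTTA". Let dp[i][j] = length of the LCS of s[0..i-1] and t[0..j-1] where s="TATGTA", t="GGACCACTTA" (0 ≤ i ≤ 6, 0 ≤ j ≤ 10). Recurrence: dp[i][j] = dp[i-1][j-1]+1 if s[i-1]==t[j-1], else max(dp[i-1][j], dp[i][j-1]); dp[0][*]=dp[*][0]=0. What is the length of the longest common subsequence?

   ''  G  G  A  C  C  A  C  T  T  A
''  0  0  0  0  0  0  0  0  0  0  0
 T  0  0  0  0  0  0  0  0  1  1  1
 A  0  0  0  1  1  1  1  1  1  1  2
 T  0  0  0  1  1  1  1  1  2  2  2
 G  0  1  1  1  1  1  1  1  2  2  2
 T  0  1  1  1  1  1  1  1  2  3  3
 A  0  1  1  2  2  2  2  2  2  3  4

4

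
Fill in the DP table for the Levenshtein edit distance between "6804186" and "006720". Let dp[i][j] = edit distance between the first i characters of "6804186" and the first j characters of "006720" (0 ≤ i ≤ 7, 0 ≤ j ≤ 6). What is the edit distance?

   ''  0  0  6  7  2  0
''  0  1  2  3  4  5  6
 6  1  1  2  2  3  4  5
 8  2  2  2  3  3  4  5
 0  3  2  2  3  4  4  4
 4  4  3  3  3  4  5  5
 1  5  4  4  4  4  5  6
 8  6  5  5  5  5  5  6
 6  7  6  6  5  6  6  6

6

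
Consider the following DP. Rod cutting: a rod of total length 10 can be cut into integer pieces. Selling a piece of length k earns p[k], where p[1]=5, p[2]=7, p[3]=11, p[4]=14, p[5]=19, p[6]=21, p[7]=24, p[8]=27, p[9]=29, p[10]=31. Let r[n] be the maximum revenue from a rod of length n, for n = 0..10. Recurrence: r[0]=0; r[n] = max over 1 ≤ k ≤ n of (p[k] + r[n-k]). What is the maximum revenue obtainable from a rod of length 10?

50

   n    0    1    2    3    4    5    6    7    8    9   10
r[n]    0    5   10   15   20   25   30   35   40   45   50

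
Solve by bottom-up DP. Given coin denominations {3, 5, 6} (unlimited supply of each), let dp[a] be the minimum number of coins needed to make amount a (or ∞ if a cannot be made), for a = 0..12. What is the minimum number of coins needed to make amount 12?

2

 a  0  1  2  3  4  5  6  7  8  9 10 11 12
dp  0  -  -  1  -  1  1  -  2  2  2  2  2
(- denotes ∞ / unreachable)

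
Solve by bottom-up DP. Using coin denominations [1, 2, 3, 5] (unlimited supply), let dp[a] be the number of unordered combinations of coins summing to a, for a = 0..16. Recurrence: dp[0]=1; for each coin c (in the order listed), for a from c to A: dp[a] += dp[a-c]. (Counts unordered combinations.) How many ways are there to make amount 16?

54

after  coin     0     1     2     3     4     5     6     7     8     9    10    11    12    13    14    15    16
          1     1     1     1     1     1     1     1     1     1     1     1     1     1     1     1     1     1
          2     1     1     2     2     3     3     4     4     5     5     6     6     7     7     8     8     9
          3     1     1     2     3     4     5     7     8    10    12    14    16    19    21    24    27    30
          5     1     1     2     3     4     6     8    10    13    16    20    24    29    34    40    47    54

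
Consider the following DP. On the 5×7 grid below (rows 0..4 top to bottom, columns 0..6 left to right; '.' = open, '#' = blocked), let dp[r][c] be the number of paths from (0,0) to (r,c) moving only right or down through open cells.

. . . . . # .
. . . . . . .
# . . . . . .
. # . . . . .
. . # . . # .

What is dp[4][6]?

r\c   0   1   2   3   4   5   6
  0   1   1   1   1   1   0   0
  1   1   2   3   4   5   5   5
  2   0   2   5   9  14  19  24
  3   0   0   5  14  28  47  71
  4   0   0   0  14  42   0  71

71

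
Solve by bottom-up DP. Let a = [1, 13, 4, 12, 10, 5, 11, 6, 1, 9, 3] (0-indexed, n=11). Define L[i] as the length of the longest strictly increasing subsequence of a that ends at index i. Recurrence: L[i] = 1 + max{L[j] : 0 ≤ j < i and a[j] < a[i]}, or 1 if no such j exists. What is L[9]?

   i    0    1    2    3    4    5    6    7    8    9   10
a[i]    1   13    4   12   10    5   11    6    1    9    3
L[i]    1    2    2    3    3    3    4    4    1    5    2

5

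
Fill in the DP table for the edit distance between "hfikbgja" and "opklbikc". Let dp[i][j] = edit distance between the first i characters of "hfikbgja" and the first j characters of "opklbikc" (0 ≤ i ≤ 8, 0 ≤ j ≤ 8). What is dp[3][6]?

   ''  o  p  k  l  b  i  k  c
''  0  1  2  3  4  5  6  7  8
 h  1  1  2  3  4  5  6  7  8
 f  2  2  2  3  4  5  6  7  8
 i  3  3  3  3  4  5  5  6  7
 k  4  4  4  3  4  5  6  5  6
 b  5  5  5  4  4  4  5  6  6
 g  6  6  6  5  5  5  5  6  7
 j  7  7  7  6  6  6  6  6  7
 a  8  8  8  7  7  7  7  7  7

5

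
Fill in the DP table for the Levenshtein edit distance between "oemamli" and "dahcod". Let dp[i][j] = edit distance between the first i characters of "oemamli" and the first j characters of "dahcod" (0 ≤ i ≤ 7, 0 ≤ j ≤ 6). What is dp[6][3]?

   ''  d  a  h  c  o  d
''  0  1  2  3  4  5  6
 o  1  1  2  3  4  4  5
 e  2  2  2  3  4  5  5
 m  3  3  3  3  4  5  6
 a  4  4  3  4  4  5  6
 m  5  5  4  4  5  5  6
 l  6  6  5  5  5  6  6
 i  7  7  6  6  6  6  7

5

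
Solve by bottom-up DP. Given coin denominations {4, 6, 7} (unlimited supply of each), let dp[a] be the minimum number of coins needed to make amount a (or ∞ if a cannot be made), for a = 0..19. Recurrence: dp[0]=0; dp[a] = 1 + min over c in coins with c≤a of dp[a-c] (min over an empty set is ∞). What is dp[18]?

3

 a  0  1  2  3  4  5  6  7  8  9 10 11 12 13 14 15 16 17 18 19
dp  0  -  -  -  1  -  1  1  2  -  2  2  2  2  2  3  3  3  3  3
(- denotes ∞ / unreachable)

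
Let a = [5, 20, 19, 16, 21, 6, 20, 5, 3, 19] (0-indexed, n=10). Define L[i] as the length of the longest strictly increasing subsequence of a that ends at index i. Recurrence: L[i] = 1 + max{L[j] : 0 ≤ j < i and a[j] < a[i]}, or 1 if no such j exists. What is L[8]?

   i    0    1    2    3    4    5    6    7    8    9
a[i]    5   20   19   16   21    6   20    5    3   19
L[i]    1    2    2    2    3    2    3    1    1    3

1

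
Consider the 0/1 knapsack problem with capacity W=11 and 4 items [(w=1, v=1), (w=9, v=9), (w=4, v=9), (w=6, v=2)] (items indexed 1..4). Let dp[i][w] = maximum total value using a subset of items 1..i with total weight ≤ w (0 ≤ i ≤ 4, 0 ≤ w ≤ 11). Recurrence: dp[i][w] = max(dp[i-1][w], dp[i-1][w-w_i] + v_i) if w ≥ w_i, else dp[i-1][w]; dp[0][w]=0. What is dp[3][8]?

i\w   0   1   2   3   4   5   6   7   8   9  10  11
  0   0   0   0   0   0   0   0   0   0   0   0   0
  1   0   1   1   1   1   1   1   1   1   1   1   1
  2   0   1   1   1   1   1   1   1   1   9  10  10
  3   0   1   1   1   9  10  10  10  10  10  10  10
  4   0   1   1   1   9  10  10  10  10  10  11  12

10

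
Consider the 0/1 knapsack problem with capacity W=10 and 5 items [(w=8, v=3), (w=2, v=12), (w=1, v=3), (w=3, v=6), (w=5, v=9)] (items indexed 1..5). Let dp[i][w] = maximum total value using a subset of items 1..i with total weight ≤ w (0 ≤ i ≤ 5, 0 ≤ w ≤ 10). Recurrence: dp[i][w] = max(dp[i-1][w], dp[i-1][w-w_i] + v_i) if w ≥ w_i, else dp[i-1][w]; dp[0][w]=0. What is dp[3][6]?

i\w   0   1   2   3   4   5   6   7   8   9  10
  0   0   0   0   0   0   0   0   0   0   0   0
  1   0   0   0   0   0   0   0   0   3   3   3
  2   0   0  12  12  12  12  12  12  12  12  15
  3   0   3  12  15  15  15  15  15  15  15  15
  4   0   3  12  15  15  18  21  21  21  21  21
  5   0   3  12  15  15  18  21  21  24  24  27

15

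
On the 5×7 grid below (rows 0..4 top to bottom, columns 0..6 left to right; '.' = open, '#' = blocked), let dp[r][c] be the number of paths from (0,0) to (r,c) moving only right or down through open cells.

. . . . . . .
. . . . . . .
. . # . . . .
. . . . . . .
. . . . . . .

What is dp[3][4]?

r\c   0   1   2   3   4   5   6
  0   1   1   1   1   1   1   1
  1   1   2   3   4   5   6   7
  2   1   3   0   4   9  15  22
  3   1   4   4   8  17  32  54
  4   1   5   9  17  34  66 120

17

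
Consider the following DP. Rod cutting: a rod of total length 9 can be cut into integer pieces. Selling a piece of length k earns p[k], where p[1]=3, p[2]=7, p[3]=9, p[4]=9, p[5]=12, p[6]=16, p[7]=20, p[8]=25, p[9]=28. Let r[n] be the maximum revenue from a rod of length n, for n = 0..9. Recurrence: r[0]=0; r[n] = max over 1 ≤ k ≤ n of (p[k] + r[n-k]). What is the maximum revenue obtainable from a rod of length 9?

31

   n    0    1    2    3    4    5    6    7    8    9
r[n]    0    3    7   10   14   17   21   24   28   31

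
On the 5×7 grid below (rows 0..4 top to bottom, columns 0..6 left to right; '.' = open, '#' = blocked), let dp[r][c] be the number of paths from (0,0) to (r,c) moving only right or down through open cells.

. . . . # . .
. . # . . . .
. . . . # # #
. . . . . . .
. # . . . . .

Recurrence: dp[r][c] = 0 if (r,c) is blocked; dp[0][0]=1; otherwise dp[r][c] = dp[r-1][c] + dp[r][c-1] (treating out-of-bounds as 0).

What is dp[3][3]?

r\c   0   1   2   3   4   5   6
  0   1   1   1   1   0   0   0
  1   1   2   0   1   1   1   1
  2   1   3   3   4   0   0   0
  3   1   4   7  11  11  11  11
  4   1   0   7  18  29  40  51

11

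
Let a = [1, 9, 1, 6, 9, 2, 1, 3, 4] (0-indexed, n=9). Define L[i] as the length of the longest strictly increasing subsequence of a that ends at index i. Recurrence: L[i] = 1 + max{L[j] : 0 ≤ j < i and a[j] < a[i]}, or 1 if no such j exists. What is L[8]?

   i    0    1    2    3    4    5    6    7    8
a[i]    1    9    1    6    9    2    1    3    4
L[i]    1    2    1    2    3    2    1    3    4

4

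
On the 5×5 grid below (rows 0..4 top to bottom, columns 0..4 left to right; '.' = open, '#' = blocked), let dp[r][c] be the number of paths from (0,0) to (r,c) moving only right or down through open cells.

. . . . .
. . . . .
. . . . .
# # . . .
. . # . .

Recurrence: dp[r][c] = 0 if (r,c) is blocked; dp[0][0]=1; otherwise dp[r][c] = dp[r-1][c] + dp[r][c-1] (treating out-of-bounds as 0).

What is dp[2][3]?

10

r\c   0   1   2   3   4
  0   1   1   1   1   1
  1   1   2   3   4   5
  2   1   3   6  10  15
  3   0   0   6  16  31
  4   0   0   0  16  47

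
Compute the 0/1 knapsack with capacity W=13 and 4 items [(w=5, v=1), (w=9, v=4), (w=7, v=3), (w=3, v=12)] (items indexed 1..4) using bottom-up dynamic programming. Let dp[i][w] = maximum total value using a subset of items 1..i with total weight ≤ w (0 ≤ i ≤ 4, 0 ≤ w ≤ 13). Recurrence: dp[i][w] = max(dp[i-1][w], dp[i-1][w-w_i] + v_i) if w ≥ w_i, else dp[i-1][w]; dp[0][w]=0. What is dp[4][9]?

i\w   0   1   2   3   4   5   6   7   8   9  10  11  12  13
  0   0   0   0   0   0   0   0   0   0   0   0   0   0   0
  1   0   0   0   0   0   1   1   1   1   1   1   1   1   1
  2   0   0   0   0   0   1   1   1   1   4   4   4   4   4
  3   0   0   0   0   0   1   1   3   3   4   4   4   4   4
  4   0   0   0  12  12  12  12  12  13  13  15  15  16  16

13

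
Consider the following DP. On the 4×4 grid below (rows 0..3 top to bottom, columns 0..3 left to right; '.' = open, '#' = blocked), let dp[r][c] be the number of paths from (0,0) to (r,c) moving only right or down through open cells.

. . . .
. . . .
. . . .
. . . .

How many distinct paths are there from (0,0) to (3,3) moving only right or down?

r\c   0   1   2   3
  0   1   1   1   1
  1   1   2   3   4
  2   1   3   6  10
  3   1   4  10  20

20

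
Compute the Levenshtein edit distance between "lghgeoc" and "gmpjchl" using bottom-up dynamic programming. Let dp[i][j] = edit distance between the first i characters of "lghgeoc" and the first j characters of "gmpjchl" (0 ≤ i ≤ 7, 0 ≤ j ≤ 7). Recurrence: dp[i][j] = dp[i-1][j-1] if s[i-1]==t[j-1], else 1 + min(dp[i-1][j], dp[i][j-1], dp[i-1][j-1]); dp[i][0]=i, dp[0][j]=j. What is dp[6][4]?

   ''  g  m  p  j  c  h  l
''  0  1  2  3  4  5  6  7
 l  1  1  2  3  4  5  6  6
 g  2  1  2  3  4  5  6  7
 h  3  2  2  3  4  5  5  6
 g  4  3  3  3  4  5  6  6
 e  5  4  4  4  4  5  6  7
 o  6  5  5  5  5  5  6  7
 c  7  6  6  6  6  5  6  7

5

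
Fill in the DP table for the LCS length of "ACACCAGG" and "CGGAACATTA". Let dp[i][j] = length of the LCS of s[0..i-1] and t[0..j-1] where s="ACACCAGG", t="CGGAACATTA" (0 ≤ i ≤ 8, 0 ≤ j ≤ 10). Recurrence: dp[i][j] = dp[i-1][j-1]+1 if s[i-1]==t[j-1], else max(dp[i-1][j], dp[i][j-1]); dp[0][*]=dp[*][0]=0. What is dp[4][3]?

   ''  C  G  G  A  A  C  A  T  T  A
''  0  0  0  0  0  0  0  0  0  0  0
 A  0  0  0  0  1  1  1  1  1  1  1
 C  0  1  1  1  1  1  2  2  2  2  2
 A  0  1  1  1  2  2  2  3  3  3  3
 C  0  1  1  1  2  2  3  3  3  3  3
 C  0  1  1  1  2  2  3  3  3  3  3
 A  0  1  1  1  2  3  3  4  4  4  4
 G  0  1  2  2  2  3  3  4  4  4  4
 G  0  1  2  3  3  3  3  4  4  4  4

1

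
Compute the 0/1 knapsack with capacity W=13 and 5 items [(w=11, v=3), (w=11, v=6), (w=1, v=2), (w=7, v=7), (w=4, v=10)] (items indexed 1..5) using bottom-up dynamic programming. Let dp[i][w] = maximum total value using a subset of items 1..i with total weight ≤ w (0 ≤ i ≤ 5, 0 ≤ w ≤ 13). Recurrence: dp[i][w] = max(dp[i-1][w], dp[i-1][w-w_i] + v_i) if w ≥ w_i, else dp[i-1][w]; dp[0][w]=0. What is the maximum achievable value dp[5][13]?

19

i\w   0   1   2   3   4   5   6   7   8   9  10  11  12  13
  0   0   0   0   0   0   0   0   0   0   0   0   0   0   0
  1   0   0   0   0   0   0   0   0   0   0   0   3   3   3
  2   0   0   0   0   0   0   0   0   0   0   0   6   6   6
  3   0   2   2   2   2   2   2   2   2   2   2   6   8   8
  4   0   2   2   2   2   2   2   7   9   9   9   9   9   9
  5   0   2   2   2  10  12  12  12  12  12  12  17  19  19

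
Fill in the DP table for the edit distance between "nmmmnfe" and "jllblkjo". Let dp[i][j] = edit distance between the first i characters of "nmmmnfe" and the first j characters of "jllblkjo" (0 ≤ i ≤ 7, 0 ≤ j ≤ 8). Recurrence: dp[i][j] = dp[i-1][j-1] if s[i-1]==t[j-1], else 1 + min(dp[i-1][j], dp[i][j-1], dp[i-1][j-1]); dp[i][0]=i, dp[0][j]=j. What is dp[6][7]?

   ''  j  l  l  b  l  k  j  o
''  0  1  2  3  4  5  6  7  8
 n  1  1  2  3  4  5  6  7  8
 m  2  2  2  3  4  5  6  7  8
 m  3  3  3  3  4  5  6  7  8
 m  4  4  4  4  4  5  6  7  8
 n  5  5  5  5  5  5  6  7  8
 f  6  6  6  6  6  6  6  7  8
 e  7  7  7  7  7  7  7  7  8

7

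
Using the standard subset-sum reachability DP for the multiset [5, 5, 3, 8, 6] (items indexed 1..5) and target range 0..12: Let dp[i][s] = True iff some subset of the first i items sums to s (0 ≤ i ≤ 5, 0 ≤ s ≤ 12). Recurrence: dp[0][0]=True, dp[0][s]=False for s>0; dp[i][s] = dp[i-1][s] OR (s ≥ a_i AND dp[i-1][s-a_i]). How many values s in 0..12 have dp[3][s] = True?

i\s   0   1   2   3   4   5   6   7   8   9  10  11  12
  0   T   F   F   F   F   F   F   F   F   F   F   F   F
  1   T   F   F   F   F   T   F   F   F   F   F   F   F
  2   T   F   F   F   F   T   F   F   F   F   T   F   F
  3   T   F   F   T   F   T   F   F   T   F   T   F   F
  4   T   F   F   T   F   T   F   F   T   F   T   T   F
  5   T   F   F   T   F   T   T   F   T   T   T   T   F

5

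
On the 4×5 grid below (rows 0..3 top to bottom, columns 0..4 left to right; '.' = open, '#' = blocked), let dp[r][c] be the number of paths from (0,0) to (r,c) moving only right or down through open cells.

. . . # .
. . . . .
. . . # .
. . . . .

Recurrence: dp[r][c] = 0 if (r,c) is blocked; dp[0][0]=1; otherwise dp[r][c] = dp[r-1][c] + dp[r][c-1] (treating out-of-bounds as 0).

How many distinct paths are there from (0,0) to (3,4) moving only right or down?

13

r\c   0   1   2   3   4
  0   1   1   1   0   0
  1   1   2   3   3   3
  2   1   3   6   0   3
  3   1   4  10  10  13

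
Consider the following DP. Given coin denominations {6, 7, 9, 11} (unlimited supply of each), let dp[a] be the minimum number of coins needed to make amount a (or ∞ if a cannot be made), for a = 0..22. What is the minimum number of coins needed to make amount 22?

2

 a  0  1  2  3  4  5  6  7  8  9 10 11 12 13 14 15 16 17 18 19 20 21 22
dp  0  -  -  -  -  -  1  1  -  1  -  1  2  2  2  2  2  2  2  3  2  3  2
(- denotes ∞ / unreachable)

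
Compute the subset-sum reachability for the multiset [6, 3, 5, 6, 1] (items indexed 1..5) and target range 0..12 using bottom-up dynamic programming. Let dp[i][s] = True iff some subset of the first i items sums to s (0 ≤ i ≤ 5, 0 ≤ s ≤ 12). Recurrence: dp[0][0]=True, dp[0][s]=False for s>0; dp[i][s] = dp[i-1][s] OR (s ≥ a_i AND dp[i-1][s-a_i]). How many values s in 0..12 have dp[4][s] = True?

i\s   0   1   2   3   4   5   6   7   8   9  10  11  12
  0   T   F   F   F   F   F   F   F   F   F   F   F   F
  1   T   F   F   F   F   F   T   F   F   F   F   F   F
  2   T   F   F   T   F   F   T   F   F   T   F   F   F
  3   T   F   F   T   F   T   T   F   T   T   F   T   F
  4   T   F   F   T   F   T   T   F   T   T   F   T   T
  5   T   T   F   T   T   T   T   T   T   T   T   T   T

8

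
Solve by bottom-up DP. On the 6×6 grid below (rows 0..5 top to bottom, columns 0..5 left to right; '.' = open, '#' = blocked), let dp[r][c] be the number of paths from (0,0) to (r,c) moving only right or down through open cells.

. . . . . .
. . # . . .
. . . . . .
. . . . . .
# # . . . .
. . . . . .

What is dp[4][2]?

r\c   0   1   2   3   4   5
  0   1   1   1   1   1   1
  1   1   2   0   1   2   3
  2   1   3   3   4   6   9
  3   1   4   7  11  17  26
  4   0   0   7  18  35  61
  5   0   0   7  25  60 121

7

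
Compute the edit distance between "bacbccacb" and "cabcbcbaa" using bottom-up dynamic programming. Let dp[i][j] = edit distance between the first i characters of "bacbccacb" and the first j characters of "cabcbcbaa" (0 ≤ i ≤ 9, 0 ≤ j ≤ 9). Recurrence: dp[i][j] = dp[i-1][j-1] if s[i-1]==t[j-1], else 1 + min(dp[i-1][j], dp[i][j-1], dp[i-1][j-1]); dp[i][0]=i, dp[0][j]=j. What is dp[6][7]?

3

   ''  c  a  b  c  b  c  b  a  a
''  0  1  2  3  4  5  6  7  8  9
 b  1  1  2  2  3  4  5  6  7  8
 a  2  2  1  2  3  4  5  6  6  7
 c  3  2  2  2  2  3  4  5  6  7
 b  4  3  3  2  3  2  3  4  5  6
 c  5  4  4  3  2  3  2  3  4  5
 c  6  5  5  4  3  3  3  3  4  5
 a  7  6  5  5  4  4  4  4  3  4
 c  8  7  6  6  5  5  4  5  4  4
 b  9  8  7  6  6  5  5  4  5  5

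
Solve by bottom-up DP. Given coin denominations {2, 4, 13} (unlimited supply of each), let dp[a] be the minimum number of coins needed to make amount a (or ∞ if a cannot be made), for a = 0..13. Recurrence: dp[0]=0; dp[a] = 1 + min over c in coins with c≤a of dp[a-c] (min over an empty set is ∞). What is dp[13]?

1

 a  0  1  2  3  4  5  6  7  8  9 10 11 12 13
dp  0  -  1  -  1  -  2  -  2  -  3  -  3  1
(- denotes ∞ / unreachable)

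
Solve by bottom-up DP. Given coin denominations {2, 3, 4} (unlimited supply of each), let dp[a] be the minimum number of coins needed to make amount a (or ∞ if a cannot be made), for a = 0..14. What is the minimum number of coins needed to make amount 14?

 a  0  1  2  3  4  5  6  7  8  9 10 11 12 13 14
dp  0  -  1  1  1  2  2  2  2  3  3  3  3  4  4
(- denotes ∞ / unreachable)

4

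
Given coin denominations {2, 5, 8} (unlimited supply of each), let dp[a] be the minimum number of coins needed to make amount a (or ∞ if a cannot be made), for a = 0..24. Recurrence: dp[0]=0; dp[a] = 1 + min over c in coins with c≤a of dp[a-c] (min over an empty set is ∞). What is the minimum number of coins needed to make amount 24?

 a  0  1  2  3  4  5  6  7  8  9 10 11 12 13 14 15 16 17 18 19 20 21 22 23 24
dp  0  -  1  -  2  1  3  2  1  3  2  4  3  2  4  3  2  4  3  5  4  3  5  4  3
(- denotes ∞ / unreachable)

3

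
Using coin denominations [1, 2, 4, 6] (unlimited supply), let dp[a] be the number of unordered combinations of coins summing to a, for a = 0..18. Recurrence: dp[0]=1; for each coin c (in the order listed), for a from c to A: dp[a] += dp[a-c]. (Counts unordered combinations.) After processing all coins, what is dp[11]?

after  coin     0     1     2     3     4     5     6     7     8     9    10    11    12    13    14    15    16    17    18
          1     1     1     1     1     1     1     1     1     1     1     1     1     1     1     1     1     1     1     1
          2     1     1     2     2     3     3     4     4     5     5     6     6     7     7     8     8     9     9    10
          4     1     1     2     2     4     4     6     6     9     9    12    12    16    16    20    20    25    25    30
          6     1     1     2     2     4     4     7     7    11    11    16    16    23    23    31    31    41    41    53

16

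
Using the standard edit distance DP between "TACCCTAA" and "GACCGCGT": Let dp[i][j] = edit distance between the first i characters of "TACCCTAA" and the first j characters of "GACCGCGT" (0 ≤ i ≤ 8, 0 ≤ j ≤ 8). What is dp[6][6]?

3

   ''  G  A  C  C  G  C  G  T
''  0  1  2  3  4  5  6  7  8
 T  1  1  2  3  4  5  6  7  7
 A  2  2  1  2  3  4  5  6  7
 C  3  3  2  1  2  3  4  5  6
 C  4  4  3  2  1  2  3  4  5
 C  5  5  4  3  2  2  2  3  4
 T  6  6  5  4  3  3  3  3  3
 A  7  7  6  5  4  4  4  4  4
 A  8  8  7  6  5  5  5  5  5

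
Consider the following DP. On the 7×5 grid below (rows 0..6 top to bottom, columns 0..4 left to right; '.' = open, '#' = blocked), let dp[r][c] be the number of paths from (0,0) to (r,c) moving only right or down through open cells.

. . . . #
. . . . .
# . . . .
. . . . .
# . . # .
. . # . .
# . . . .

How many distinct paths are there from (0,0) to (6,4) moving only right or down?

31

r\c   0   1   2   3   4
  0   1   1   1   1   0
  1   1   2   3   4   4
  2   0   2   5   9  13
  3   0   2   7  16  29
  4   0   2   9   0  29
  5   0   2   0   0  29
  6   0   2   2   2  31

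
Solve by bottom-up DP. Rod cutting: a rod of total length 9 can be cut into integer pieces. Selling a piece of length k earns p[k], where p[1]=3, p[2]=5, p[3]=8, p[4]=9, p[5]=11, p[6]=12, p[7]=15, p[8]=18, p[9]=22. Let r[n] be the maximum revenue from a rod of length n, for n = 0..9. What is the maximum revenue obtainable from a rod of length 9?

   n    0    1    2    3    4    5    6    7    8    9
r[n]    0    3    6    9   12   15   18   21   24   27

27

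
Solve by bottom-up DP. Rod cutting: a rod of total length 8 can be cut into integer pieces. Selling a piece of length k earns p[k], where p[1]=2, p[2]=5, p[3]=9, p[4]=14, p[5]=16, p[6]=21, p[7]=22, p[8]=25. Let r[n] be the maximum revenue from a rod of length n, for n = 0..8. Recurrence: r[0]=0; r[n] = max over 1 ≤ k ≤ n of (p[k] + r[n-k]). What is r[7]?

23

   n    0    1    2    3    4    5    6    7    8
r[n]    0    2    5    9   14   16   21   23   28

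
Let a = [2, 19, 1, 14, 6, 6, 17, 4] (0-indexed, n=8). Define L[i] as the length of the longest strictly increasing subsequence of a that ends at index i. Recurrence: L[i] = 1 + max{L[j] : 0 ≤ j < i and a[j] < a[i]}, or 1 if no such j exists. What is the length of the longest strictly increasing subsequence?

3

   i    0    1    2    3    4    5    6    7
a[i]    2   19    1   14    6    6   17    4
L[i]    1    2    1    2    2    2    3    2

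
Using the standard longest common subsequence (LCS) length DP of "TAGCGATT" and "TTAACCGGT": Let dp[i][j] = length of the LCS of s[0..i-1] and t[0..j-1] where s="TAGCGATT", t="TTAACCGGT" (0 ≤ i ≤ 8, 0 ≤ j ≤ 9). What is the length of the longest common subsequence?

   ''  T  T  A  A  C  C  G  G  T
''  0  0  0  0  0  0  0  0  0  0
 T  0  1  1  1  1  1  1  1  1  1
 A  0  1  1  2  2  2  2  2  2  2
 G  0  1  1  2  2  2  2  3  3  3
 C  0  1  1  2  2  3  3  3  3  3
 G  0  1  1  2  2  3  3  4  4  4
 A  0  1  1  2  3  3  3  4  4  4
 T  0  1  2  2  3  3  3  4  4  5
 T  0  1  2  2  3  3  3  4  4  5

5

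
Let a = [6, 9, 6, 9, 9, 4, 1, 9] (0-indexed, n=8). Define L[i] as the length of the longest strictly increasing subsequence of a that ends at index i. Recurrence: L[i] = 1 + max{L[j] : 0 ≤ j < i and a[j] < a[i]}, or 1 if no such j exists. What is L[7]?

2

   i    0    1    2    3    4    5    6    7
a[i]    6    9    6    9    9    4    1    9
L[i]    1    2    1    2    2    1    1    2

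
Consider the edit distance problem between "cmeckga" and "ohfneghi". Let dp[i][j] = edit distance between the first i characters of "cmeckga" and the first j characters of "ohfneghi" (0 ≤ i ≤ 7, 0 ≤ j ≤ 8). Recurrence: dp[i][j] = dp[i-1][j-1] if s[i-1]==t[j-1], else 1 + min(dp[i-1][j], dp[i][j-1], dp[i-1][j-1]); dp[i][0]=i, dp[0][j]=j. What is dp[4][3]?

   ''  o  h  f  n  e  g  h  i
''  0  1  2  3  4  5  6  7  8
 c  1  1  2  3  4  5  6  7  8
 m  2  2  2  3  4  5  6  7  8
 e  3  3  3  3  4  4  5  6  7
 c  4  4  4  4  4  5  5  6  7
 k  5  5  5  5  5  5  6  6  7
 g  6  6  6  6  6  6  5  6  7
 a  7  7  7  7  7  7  6  6  7

4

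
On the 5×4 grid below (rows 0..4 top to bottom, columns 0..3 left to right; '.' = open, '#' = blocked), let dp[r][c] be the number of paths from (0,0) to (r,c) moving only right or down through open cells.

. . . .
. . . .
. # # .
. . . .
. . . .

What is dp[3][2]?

1

r\c   0   1   2   3
  0   1   1   1   1
  1   1   2   3   4
  2   1   0   0   4
  3   1   1   1   5
  4   1   2   3   8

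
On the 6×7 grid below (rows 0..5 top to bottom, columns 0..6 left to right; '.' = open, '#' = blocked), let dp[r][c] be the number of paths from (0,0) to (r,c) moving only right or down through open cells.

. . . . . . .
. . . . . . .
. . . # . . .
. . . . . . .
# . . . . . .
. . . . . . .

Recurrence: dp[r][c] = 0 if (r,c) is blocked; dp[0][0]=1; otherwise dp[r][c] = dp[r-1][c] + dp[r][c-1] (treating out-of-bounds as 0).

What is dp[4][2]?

14

r\c   0   1   2   3   4   5   6
  0   1   1   1   1   1   1   1
  1   1   2   3   4   5   6   7
  2   1   3   6   0   5  11  18
  3   1   4  10  10  15  26  44
  4   0   4  14  24  39  65 109
  5   0   4  18  42  81 146 255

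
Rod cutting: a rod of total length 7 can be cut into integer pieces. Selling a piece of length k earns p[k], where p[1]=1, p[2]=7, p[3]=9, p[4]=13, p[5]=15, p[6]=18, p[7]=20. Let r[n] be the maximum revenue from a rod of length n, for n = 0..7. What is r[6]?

   n    0    1    2    3    4    5    6    7
r[n]    0    1    7    9   14   16   21   23

21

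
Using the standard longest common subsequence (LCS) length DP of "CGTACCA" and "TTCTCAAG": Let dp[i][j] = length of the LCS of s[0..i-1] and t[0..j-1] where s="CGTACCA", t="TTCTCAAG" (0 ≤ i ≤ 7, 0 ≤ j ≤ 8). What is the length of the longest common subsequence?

4

   ''  T  T  C  T  C  A  A  G
''  0  0  0  0  0  0  0  0  0
 C  0  0  0  1  1  1  1  1  1
 G  0  0  0  1  1  1  1  1  2
 T  0  1  1  1  2  2  2  2  2
 A  0  1  1  1  2  2  3  3  3
 C  0  1  1  2  2  3  3  3  3
 C  0  1  1  2  2  3  3  3  3
 A  0  1  1  2  2  3  4  4  4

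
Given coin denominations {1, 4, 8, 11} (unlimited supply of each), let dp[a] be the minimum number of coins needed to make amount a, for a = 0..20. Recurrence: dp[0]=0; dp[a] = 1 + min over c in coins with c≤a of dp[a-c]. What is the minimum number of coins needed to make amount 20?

 a  0  1  2  3  4  5  6  7  8  9 10 11 12 13 14 15 16 17 18 19 20
dp  0  1  2  3  1  2  3  4  1  2  3  1  2  3  4  2  2  3  4  2  3

3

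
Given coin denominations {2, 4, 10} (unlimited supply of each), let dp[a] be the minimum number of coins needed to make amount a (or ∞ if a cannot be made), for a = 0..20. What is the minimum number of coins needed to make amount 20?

2

 a  0  1  2  3  4  5  6  7  8  9 10 11 12 13 14 15 16 17 18 19 20
dp  0  -  1  -  1  -  2  -  2  -  1  -  2  -  2  -  3  -  3  -  2
(- denotes ∞ / unreachable)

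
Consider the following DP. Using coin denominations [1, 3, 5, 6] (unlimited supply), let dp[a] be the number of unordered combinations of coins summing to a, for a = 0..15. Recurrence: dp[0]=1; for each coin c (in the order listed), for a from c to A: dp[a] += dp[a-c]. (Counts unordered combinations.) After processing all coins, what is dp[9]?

after  coin     0     1     2     3     4     5     6     7     8     9    10    11    12    13    14    15
          1     1     1     1     1     1     1     1     1     1     1     1     1     1     1     1     1
          3     1     1     1     2     2     2     3     3     3     4     4     4     5     5     5     6
          5     1     1     1     2     2     3     4     4     5     6     7     8     9    10    11    13
          6     1     1     1     2     2     3     5     5     6     8     9    11    14    15    17    21

8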